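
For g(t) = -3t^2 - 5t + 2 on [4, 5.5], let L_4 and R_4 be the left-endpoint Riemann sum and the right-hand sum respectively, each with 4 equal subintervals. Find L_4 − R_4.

18.84375

L_4 = -125.68359375.
R_4 = -144.52734375.
L_4 − R_4 = 18.84375.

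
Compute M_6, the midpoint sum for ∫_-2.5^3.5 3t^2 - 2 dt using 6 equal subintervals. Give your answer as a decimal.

45

Δt = (3.5 − (-2.5))/6 = 1.
Midpoints: -2, -1, 0, 1, 2, 3.
f(-2) = 10, f(-1) = 1, f(0) = -2, f(1) = 1, f(2) = 10, f(3) = 25.
Sum = Δt · [f(-2) + f(-1) + f(0) + ...].
Sum = 45.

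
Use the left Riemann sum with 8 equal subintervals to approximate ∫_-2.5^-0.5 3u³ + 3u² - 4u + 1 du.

-2.53125

Δu = (-0.5 − (-2.5))/8 = 0.25.
Left endpoints: -2.5, -2.25, -2, -1.75, -1.5, -1.25, -1, -0.75.
f(-2.5) = -17.125, f(-2.25) = -8.984375, f(-2) = -3, f(-1.75) = 1.109375, f(-1.5) = 3.625, f(-1.25) = 4.828125, f(-1) = 5, f(-0.75) = 4.421875.
Sum = Δu · [f(-2.5) + f(-2.25) + f(-2) + ...].
Sum = -2.53125.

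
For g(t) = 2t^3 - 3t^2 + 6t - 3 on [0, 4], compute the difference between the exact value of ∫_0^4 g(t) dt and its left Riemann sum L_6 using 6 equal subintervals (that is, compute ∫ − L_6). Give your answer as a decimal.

Exact integral: ∫_0^4 g(t) dt = 100.
L_6 = 68.
Error = 100 − 68 = 32.

32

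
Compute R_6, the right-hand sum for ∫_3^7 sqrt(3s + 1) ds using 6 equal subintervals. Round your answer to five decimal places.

Δs = (7 − 3)/6 = 2/3.
Right endpoints: 11/3, 13/3, 5, 17/3, 19/3, 7.
f(11/3) ≈ 3.46410, f(13/3) ≈ 3.74166, f(5) ≈ 4.00000, f(17/3) ≈ 4.24264, f(19/3) ≈ 4.47214, f(7) ≈ 4.69042.
Sum = Δs · [f(11/3) + f(13/3) + f(5) + ...].
Sum ≈ 16.40730.

16.40730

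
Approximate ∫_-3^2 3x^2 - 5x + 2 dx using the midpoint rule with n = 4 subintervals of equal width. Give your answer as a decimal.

Δx = (2 − (-3))/4 = 1.25.
Midpoints: -2.375, -1.125, 0.125, 1.375.
f(-2.375) = 30.796875, f(-1.125) = 11.421875, f(0.125) = 1.421875, f(1.375) = 0.796875.
Sum = Δx · [f(-2.375) + f(-1.125) + f(0.125) + f(1.375)].
Sum = 55.546875.

55.546875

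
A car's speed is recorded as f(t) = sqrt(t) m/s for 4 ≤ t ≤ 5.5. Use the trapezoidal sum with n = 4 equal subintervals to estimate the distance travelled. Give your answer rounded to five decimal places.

Δt = (5.5 − 4)/4 = 0.375.
f(4) ≈ 2.00000, f(4.375) ≈ 2.09165, f(4.75) ≈ 2.17945, f(5.125) ≈ 2.26385, f(5.5) ≈ 2.34521.
T_4 = (Δt/2)·[f(t_0) + 2f(t_1) + 2f(t_2) + 2f(t_3) + f(t_4)].
Sum ≈ 3.26533.

3.26533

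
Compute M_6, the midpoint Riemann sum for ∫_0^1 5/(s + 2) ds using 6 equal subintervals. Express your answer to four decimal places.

Δs = (1 − 0)/6 = 1/6.
Midpoints: 1/12, 0.25, 5/12, 7/12, 0.75, 11/12.
f(1/12) = 2.4, f(0.25) = 20/9, f(5/12) = 60/29, f(7/12) = 60/31, f(0.75) = 20/11, f(11/12) = 12/7.
Sum = Δs · [f(1/12) + f(0.25) + f(5/12) + ...].
Sum ≈ 2.0265.

2.0265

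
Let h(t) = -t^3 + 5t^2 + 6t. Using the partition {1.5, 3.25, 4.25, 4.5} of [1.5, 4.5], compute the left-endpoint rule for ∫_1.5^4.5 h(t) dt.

Subinterval widths: 1.75, 1, 0.25.
Left endpoints: 1.5, 3.25, 4.25.
h(1.5) = 16.875, h(3.25) = 37.984375, h(4.25) = 39.046875.
Sum = Σ Δt_i · h(t_i).
Sum = 77.27734375.

77.27734375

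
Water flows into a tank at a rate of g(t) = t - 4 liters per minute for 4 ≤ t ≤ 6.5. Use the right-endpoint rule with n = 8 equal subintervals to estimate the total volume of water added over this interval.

3.515625

Δt = (6.5 − 4)/8 = 0.3125.
Right endpoints: 4.3125, 4.625, 4.9375, 5.25, 5.5625, 5.875, 6.1875, 6.5.
g(4.3125) = 0.3125, g(4.625) = 0.625, g(4.9375) = 0.9375, g(5.25) = 1.25, g(5.5625) = 1.5625, g(5.875) = 1.875, g(6.1875) = 2.1875, g(6.5) = 2.5.
Sum = Δt · [g(4.3125) + g(4.625) + g(4.9375) + ...].
Sum = 3.515625.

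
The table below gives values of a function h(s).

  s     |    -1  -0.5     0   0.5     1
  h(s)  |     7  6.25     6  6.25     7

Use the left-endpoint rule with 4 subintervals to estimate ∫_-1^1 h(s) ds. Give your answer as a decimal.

12.75

Δs = 0.5.
Sum = 0.5·[7 + 6.25 + 6 + 6.25] = 12.75.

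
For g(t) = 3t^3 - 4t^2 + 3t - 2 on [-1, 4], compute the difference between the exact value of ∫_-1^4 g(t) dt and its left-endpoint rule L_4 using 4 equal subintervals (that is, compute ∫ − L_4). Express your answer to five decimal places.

81.38021

Exact integral: ∫_-1^4 g(t) dt ≈ 117.0833333.
L_4 = 35.703125.
Error ≈ 117.0833333 − 35.703125 ≈ 81.38021.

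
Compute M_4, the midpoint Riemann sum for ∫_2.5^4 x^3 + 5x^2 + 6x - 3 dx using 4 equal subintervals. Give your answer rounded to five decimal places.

Δx = (4 − 2.5)/4 = 0.375.
Midpoints: 2.6875, 3.0625, 3.4375, 3.8125.
f(2.6875) = 281187/4096, f(3.0625) = 372705/4096, f(3.4375) = 480567/4096, f(3.8125) = 606069/4096.
Sum = Δx · [f(2.6875) + f(3.0625) + f(3.4375) + f(3.8125)].
Sum ≈ 159.35010.

159.35010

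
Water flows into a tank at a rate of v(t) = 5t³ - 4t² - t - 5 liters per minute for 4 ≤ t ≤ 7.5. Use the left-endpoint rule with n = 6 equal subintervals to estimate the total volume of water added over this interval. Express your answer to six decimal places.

Δt = (7.5 − 4)/6 = 7/12.
Left endpoints: 4, 55/12, 31/6, 5.75, 19/3, 83/12.
v(4) = 247, v(55/12) = 670115/1728, v(31/6) = 123695/216, v(5.75) = 807.546875, v(19/3) = 29657/27, v(83/12) = 2507671/1728.
Sum = Δt · [v(4) + v(55/12) + v(31/6) + ...].
Sum ≈ 2662.690828.

2662.690828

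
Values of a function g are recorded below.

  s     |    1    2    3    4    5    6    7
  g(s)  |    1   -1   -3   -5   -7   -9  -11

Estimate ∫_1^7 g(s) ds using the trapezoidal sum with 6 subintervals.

Δs = 1.
T_6 = (1/2)·[1 + 2·(-1) + 2·(-3) + 2·(-5) + 2·(-7) + 2·(-9) + (-11)] = -30.

-30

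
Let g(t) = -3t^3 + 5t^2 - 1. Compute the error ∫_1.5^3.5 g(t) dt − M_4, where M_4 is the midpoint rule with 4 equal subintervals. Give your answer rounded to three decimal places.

Exact integral: ∫_1.5^3.5 g(t) dt ≈ -44.91667.
M_4 = -44.1875.
Error ≈ -44.91667 − (-44.1875) ≈ -0.729.

-0.729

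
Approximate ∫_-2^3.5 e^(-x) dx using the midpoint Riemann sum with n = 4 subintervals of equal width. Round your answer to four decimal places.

Δx = (3.5 − (-2))/4 = 1.375.
Midpoints: -1.3125, 0.0625, 1.4375, 2.8125.
f(-1.3125) ≈ 3.7155, f(0.0625) ≈ 0.9394, f(1.4375) ≈ 0.2375, f(2.8125) ≈ 0.0601.
Sum = Δx · [f(-1.3125) + f(0.0625) + f(1.4375) + f(2.8125)].
Sum ≈ 6.8096.

6.8096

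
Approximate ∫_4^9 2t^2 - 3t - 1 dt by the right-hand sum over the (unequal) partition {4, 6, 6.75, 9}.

459.90625

Subinterval widths: 2, 0.75, 2.25.
Right endpoints: 6, 6.75, 9.
f(6) = 53, f(6.75) = 69.875, f(9) = 134.
Sum = Σ Δt_i · f(t_i).
Sum = 459.90625.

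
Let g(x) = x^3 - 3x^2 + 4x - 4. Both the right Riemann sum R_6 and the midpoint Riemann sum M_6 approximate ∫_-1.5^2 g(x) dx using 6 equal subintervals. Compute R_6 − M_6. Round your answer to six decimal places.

R_6 ≈ -13.71744792.
M_6 ≈ -18.91731771.
R_6 − M_6 ≈ 5.199870.

5.199870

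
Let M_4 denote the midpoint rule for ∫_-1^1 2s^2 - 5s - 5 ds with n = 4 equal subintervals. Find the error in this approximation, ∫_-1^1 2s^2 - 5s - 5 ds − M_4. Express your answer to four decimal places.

0.0833

Exact integral: ∫_-1^1 f(s) ds ≈ -8.666667.
M_4 = -8.75.
Error ≈ -8.666667 − (-8.75) ≈ 0.0833.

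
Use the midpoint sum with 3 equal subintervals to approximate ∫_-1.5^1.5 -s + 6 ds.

18

Δs = (1.5 − (-1.5))/3 = 1.
Midpoints: -1, 0, 1.
f(-1) = 7, f(0) = 6, f(1) = 5.
Sum = Δs · [f(-1) + f(0) + f(1)].
Sum = 18.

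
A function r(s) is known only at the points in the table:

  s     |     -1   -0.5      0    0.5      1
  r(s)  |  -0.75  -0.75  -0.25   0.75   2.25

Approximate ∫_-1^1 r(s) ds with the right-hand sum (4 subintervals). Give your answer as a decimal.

Δs = 0.5.
Sum = 0.5·[(-0.75) + (-0.25) + 0.75 + 2.25] = 1.

1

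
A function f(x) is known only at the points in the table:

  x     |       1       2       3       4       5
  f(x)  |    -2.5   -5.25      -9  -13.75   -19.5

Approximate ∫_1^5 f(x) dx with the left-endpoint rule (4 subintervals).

-30.5

Δx = 1.
Sum = 1·[(-2.5) + (-5.25) + (-9) + (-13.75)] = -30.5.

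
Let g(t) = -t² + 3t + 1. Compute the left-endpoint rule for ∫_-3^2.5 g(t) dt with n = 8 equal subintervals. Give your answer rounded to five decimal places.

-19.88379

Δt = (2.5 − (-3))/8 = 0.6875.
Left endpoints: -3, -2.3125, -1.625, -0.9375, -0.25, 0.4375, 1.125, 1.8125.
g(-3) = -17, g(-2.3125) = -11.28515625, g(-1.625) = -6.515625, g(-0.9375) = -2.69140625, g(-0.25) = 0.1875, g(0.4375) = 2.12109375, g(1.125) = 3.109375, g(1.8125) = 3.15234375.
Sum = Δt · [g(-3) + g(-2.3125) + g(-1.625) + ...].
Sum ≈ -19.88379.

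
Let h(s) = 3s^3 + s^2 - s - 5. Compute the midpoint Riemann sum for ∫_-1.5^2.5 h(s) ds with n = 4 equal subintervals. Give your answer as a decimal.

Δs = (2.5 − (-1.5))/4 = 1.
Midpoints: -1, 0, 1, 2.
h(-1) = -6, h(0) = -5, h(1) = -2, h(2) = 21.
Sum = Δs · [h(-1) + h(0) + h(1) + h(2)].
Sum = 8.

8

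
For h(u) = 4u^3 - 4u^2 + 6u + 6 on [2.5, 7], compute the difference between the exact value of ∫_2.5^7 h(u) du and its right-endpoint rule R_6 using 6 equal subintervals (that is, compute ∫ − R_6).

Exact integral: ∫_2.5^7 h(u) du = 2080.6875.
R_6 = 2540.109375.
Error = 2080.6875 − 2540.109375 = -459.421875.

-459.421875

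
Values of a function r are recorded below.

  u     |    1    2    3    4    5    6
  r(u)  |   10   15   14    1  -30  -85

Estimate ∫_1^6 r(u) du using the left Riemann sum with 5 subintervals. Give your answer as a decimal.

Δu = 1.
Sum = 1·[10 + 15 + 14 + 1 + (-30)] = 10.

10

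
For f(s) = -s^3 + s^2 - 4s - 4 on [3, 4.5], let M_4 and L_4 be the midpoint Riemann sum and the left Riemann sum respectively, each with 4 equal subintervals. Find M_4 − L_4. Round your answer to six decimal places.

-10.498535

M_4 ≈ -89.21044922.
L_4 ≈ -78.71191406.
M_4 − L_4 ≈ -10.498535.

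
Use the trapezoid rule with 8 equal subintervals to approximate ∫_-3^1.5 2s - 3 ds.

Δs = (1.5 − (-3))/8 = 0.5625.
f(-3) = -9, f(-2.4375) = -7.875, f(-1.875) = -6.75, f(-1.3125) = -5.625, f(-0.75) = -4.5, f(-0.1875) = -3.375, f(0.375) = -2.25, f(0.9375) = -1.125, f(1.5) = 0.
T_8 = (Δs/2)·[f(s_0) + 2f(s_1) + ... + 2f(s_{7}) + f(s_8)].
Sum = -20.25.

-20.25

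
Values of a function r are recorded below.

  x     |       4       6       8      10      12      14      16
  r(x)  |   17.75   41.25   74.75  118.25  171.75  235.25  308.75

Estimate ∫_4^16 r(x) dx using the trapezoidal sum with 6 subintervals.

Δx = 2.
T_6 = (2/2)·[17.75 + 2·41.25 + 2·74.75 + 2·118.25 + 2·171.75 + 2·235.25 + 308.75] = 1609.

1609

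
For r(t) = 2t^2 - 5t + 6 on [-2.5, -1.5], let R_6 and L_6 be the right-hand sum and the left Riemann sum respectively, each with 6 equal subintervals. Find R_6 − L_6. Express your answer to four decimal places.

R_6 ≈ 23.092593.
L_6 ≈ 25.259259.
R_6 − L_6 ≈ -2.1667.

-2.1667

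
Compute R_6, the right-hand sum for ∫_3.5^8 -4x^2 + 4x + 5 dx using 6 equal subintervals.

Δx = (8 − 3.5)/6 = 0.75.
Right endpoints: 4.25, 5, 5.75, 6.5, 7.25, 8.
f(4.25) = -50.25, f(5) = -75, f(5.75) = -104.25, f(6.5) = -138, f(7.25) = -176.25, f(8) = -219.
Sum = Δx · [f(4.25) + f(5) + f(5.75) + ...].
Sum = -572.0625.

-572.0625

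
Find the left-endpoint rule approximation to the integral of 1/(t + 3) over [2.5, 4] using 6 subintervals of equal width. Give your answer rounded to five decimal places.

Δt = (4 − 2.5)/6 = 0.25.
Left endpoints: 2.5, 2.75, 3, 3.25, 3.5, 3.75.
f(2.5) = 2/11, f(2.75) = 4/23, f(3) = 1/6, f(3.25) = 0.16, f(3.5) = 2/13, f(3.75) = 4/27.
Sum = Δt · [f(2.5) + f(2.75) + f(3) + ...].
Sum ≈ 0.24610.

0.24610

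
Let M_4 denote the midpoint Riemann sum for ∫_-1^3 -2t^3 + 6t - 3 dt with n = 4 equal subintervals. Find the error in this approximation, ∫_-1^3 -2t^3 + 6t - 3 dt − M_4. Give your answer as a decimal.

Exact integral: ∫_-1^3 f(t) dt = -28.
M_4 = -26.
Error = -28 − (-26) = -2.

-2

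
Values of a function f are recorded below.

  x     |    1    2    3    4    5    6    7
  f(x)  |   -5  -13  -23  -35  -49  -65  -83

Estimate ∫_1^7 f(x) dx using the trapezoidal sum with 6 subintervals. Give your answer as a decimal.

Δx = 1.
T_6 = (1/2)·[(-5) + 2·(-13) + 2·(-23) + 2·(-35) + 2·(-49) + 2·(-65) + (-83)] = -229.

-229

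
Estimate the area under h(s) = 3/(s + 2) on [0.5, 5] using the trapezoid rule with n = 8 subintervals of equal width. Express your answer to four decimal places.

Δs = (5 − 0.5)/8 = 0.5625.
h(0.5) = 1.2, h(1.0625) = 48/49, h(1.625) = 24/29, h(2.1875) = 48/67, h(2.75) = 12/19, h(3.3125) = 48/85, h(3.875) = 24/47, h(4.4375) = 48/103, h(5) = 3/7.
T_8 = (Δs/2)·[h(s_0) + 2h(s_1) + ... + 2h(s_{7}) + h(s_8)].
Sum ≈ 3.0998.

3.0998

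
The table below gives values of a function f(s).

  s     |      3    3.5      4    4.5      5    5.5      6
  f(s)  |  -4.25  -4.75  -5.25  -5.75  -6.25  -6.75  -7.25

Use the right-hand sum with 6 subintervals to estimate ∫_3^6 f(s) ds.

-18

Δs = 0.5.
Sum = 0.5·[(-4.75) + (-5.25) + (-5.75) + (-6.25) + (-6.75) + (-7.25)] = -18.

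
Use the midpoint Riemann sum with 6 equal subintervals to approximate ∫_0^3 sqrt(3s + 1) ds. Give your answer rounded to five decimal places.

6.81518

Δs = (3 − 0)/6 = 0.5.
Midpoints: 0.25, 0.75, 1.25, 1.75, 2.25, 2.75.
f(0.25) ≈ 1.32288, f(0.75) ≈ 1.80278, f(1.25) ≈ 2.17945, f(1.75) ≈ 2.50000, f(2.25) ≈ 2.78388, f(2.75) ≈ 3.04138.
Sum = Δs · [f(0.25) + f(0.75) + f(1.25) + ...].
Sum ≈ 6.81518.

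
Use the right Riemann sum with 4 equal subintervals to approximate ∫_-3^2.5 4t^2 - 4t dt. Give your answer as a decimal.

Δt = (2.5 − (-3))/4 = 1.375.
Right endpoints: -1.625, -0.25, 1.125, 2.5.
f(-1.625) = 17.0625, f(-0.25) = 1.25, f(1.125) = 0.5625, f(2.5) = 15.
Sum = Δt · [f(-1.625) + f(-0.25) + f(1.125) + f(2.5)].
Sum = 46.578125.

46.578125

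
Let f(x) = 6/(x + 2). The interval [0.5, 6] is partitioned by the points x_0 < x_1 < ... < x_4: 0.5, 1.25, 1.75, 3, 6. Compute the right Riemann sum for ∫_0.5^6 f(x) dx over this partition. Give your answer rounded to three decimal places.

Subinterval widths: 0.75, 0.5, 1.25, 3.
Right endpoints: 1.25, 1.75, 3, 6.
f(1.25) = 24/13, f(1.75) = 1.6, f(3) = 1.2, f(6) = 0.75.
Sum = Σ Δx_i · f(x_i).
Sum ≈ 5.935.

5.935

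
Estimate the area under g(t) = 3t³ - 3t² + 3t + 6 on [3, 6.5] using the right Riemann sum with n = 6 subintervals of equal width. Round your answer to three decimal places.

1299.828

Δt = (6.5 − 3)/6 = 7/12.
Right endpoints: 43/12, 25/6, 4.75, 16/3, 71/12, 6.5.
g(43/12) = 66967/576, g(25/6) = 13207/72, g(4.75) = 274.078125, g(16/3) = 3526/9, g(71/12) = 311099/576, g(6.5) = 722.625.
Sum = Δt · [g(43/12) + g(25/6) + g(4.75) + ...].
Sum ≈ 1299.828.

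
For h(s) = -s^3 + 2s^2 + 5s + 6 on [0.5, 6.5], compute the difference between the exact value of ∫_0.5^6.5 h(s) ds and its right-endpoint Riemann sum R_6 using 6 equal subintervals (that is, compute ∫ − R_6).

88.75

Exact integral: ∫_0.5^6.5 h(s) ds = -122.25.
R_6 = -211.
Error = -122.25 − (-211) = 88.75.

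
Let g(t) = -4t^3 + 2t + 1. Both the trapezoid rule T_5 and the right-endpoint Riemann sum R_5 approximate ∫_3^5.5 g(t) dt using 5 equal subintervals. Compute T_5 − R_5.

T_5 = -815.625.
R_5 = -953.75.
T_5 − R_5 = 138.125.

138.125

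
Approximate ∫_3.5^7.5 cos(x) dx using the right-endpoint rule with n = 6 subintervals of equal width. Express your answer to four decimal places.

1.6684

Δx = (7.5 − 3.5)/6 = 2/3.
Right endpoints: 25/6, 29/6, 5.5, 37/6, 41/6, 7.5.
f(25/6) ≈ -0.5190, f(29/6) ≈ 0.1206, f(5.5) ≈ 0.7087, f(37/6) ≈ 0.9932, f(41/6) ≈ 0.8524, f(7.5) ≈ 0.3466.
Sum = Δx · [f(25/6) + f(29/6) + f(5.5) + ...].
Sum ≈ 1.6684.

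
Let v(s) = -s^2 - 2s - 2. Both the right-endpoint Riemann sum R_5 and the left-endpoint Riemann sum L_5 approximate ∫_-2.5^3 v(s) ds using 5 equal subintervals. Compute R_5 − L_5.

R_5 = -36.63.
L_5 = -21.505.
R_5 − L_5 = -15.125.

-15.125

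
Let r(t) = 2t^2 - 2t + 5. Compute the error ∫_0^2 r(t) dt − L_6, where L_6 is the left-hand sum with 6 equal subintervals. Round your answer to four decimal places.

0.5926

Exact integral: ∫_0^2 r(t) dt ≈ 11.333333.
L_6 ≈ 10.740741.
Error ≈ 11.333333 − 10.740741 ≈ 0.5926.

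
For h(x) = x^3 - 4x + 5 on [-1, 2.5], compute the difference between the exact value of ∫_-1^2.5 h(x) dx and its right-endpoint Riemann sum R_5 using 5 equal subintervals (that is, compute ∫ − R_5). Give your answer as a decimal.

-1.561875

Exact integral: ∫_-1^2.5 h(x) dx = 16.515625.
R_5 = 18.0775.
Error = 16.515625 − 18.0775 = -1.561875.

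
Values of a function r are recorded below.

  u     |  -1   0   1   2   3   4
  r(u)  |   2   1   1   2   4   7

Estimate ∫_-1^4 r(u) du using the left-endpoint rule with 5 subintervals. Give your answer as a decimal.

Δu = 1.
Sum = 1·[2 + 1 + 1 + 2 + 4] = 10.

10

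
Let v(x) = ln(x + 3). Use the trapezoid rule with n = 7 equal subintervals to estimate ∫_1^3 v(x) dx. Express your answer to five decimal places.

Δx = (3 − 1)/7 = 2/7.
v(1) ≈ 1.38629, v(9/7) ≈ 1.45529, v(11/7) ≈ 1.51983, v(13/7) ≈ 1.58045, v(15/7) ≈ 1.63761, v(17/7) ≈ 1.69168, v(19/7) ≈ 1.74297, v(3) ≈ 1.79176.
T_7 = (Δx/2)·[v(x_0) + 2v(x_1) + ... + 2v(x_{6}) + v(x_7)].
Sum ≈ 3.20481.

3.20481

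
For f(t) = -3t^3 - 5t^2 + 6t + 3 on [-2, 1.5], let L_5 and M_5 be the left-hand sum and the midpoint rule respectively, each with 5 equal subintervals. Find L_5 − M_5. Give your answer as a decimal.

L_5 = -4.76.
M_5 = -5.1121875.
L_5 − M_5 = 0.3521875.

0.3521875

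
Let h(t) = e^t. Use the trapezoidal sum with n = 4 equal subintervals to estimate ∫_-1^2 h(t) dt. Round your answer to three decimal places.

Δt = (2 − (-1))/4 = 0.75.
h(-1) ≈ 0.368, h(-0.25) ≈ 0.779, h(0.5) ≈ 1.649, h(1.25) ≈ 3.490, h(2) ≈ 7.389.
T_4 = (Δt/2)·[h(t_0) + 2h(t_1) + 2h(t_2) + 2h(t_3) + h(t_4)].
Sum ≈ 7.347.

7.347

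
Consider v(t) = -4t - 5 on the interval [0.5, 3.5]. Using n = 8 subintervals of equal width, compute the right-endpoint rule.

-41.25

Δt = (3.5 − 0.5)/8 = 0.375.
Right endpoints: 0.875, 1.25, 1.625, 2, 2.375, 2.75, 3.125, 3.5.
v(0.875) = -8.5, v(1.25) = -10, v(1.625) = -11.5, v(2) = -13, v(2.375) = -14.5, v(2.75) = -16, v(3.125) = -17.5, v(3.5) = -19.
Sum = Δt · [v(0.875) + v(1.25) + v(1.625) + ...].
Sum = -41.25.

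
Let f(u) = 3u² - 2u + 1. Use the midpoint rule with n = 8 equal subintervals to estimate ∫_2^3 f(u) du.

Δu = (3 − 2)/8 = 0.125.
Midpoints: 2.0625, 2.1875, 2.3125, 2.4375, 2.5625, 2.6875, 2.8125, 2.9375.
f(2.0625) = 9.63671875, f(2.1875) = 10.98046875, f(2.3125) = 12.41796875, f(2.4375) = 13.94921875, f(2.5625) = 15.57421875, f(2.6875) = 17.29296875, f(2.8125) = 19.10546875, f(2.9375) = 21.01171875.
Sum = Δu · [f(2.0625) + f(2.1875) + f(2.3125) + ...].
Sum = 14.99609375.

14.99609375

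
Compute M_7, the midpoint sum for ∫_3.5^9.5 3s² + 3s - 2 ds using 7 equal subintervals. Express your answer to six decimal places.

918.397959

Δs = (9.5 − 3.5)/7 = 6/7.
Midpoints: 55/14, 67/14, 79/14, 6.5, 103/14, 115/14, 127/14.
f(55/14) = 10993/196, f(67/14) = 15889/196, f(79/14) = 21649/196, f(6.5) = 144.25, f(103/14) = 35761/196, f(115/14) = 44113/196, f(127/14) = 53329/196.
Sum = Δs · [f(55/14) + f(67/14) + f(79/14) + ...].
Sum ≈ 918.397959.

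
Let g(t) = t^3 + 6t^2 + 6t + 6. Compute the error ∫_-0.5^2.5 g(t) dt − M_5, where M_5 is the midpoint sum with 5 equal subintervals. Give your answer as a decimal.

Exact integral: ∫_-0.5^2.5 g(t) dt = 77.25.
M_5 = 76.44.
Error = 77.25 − 76.44 = 0.81.

0.81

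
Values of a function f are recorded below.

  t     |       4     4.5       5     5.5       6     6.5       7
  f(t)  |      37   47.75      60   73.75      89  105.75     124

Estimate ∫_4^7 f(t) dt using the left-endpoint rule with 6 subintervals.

206.625

Δt = 0.5.
Sum = 0.5·[37 + 47.75 + 60 + 73.75 + 89 + 105.75] = 206.625.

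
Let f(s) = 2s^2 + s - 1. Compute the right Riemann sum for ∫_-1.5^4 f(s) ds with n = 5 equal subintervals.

Δs = (4 − (-1.5))/5 = 1.1.
Right endpoints: -0.4, 0.7, 1.8, 2.9, 4.
f(-0.4) = -1.08, f(0.7) = 0.68, f(1.8) = 7.28, f(2.9) = 18.72, f(4) = 35.
Sum = Δs · [f(-0.4) + f(0.7) + f(1.8) + f(2.9) + f(4)].
Sum = 66.66.

66.66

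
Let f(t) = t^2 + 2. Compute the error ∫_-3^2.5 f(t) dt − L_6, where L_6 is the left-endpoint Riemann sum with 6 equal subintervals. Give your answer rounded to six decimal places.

Exact integral: ∫_-3^2.5 f(t) dt ≈ 25.20833333.
L_6 ≈ 27.23900463.
Error ≈ 25.20833333 − 27.23900463 ≈ -2.030671.

-2.030671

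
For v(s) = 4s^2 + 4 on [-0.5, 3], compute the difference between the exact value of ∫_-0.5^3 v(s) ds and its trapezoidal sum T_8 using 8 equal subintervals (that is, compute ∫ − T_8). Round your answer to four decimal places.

Exact integral: ∫_-0.5^3 v(s) ds ≈ 50.166667.
T_8 = 50.61328125.
Error ≈ 50.166667 − 50.61328125 ≈ -0.4466.

-0.4466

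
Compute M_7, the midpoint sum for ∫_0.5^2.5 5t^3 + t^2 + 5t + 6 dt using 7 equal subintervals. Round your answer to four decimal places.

Δt = (2.5 − 0.5)/7 = 2/7.
Midpoints: 9/14, 13/14, 17/14, 1.5, 25/14, 29/14, 33/14.
f(9/14) = 30063/2744, f(13/14) = 42555/2744, f(17/14) = 61735/2744, f(1.5) = 32.625, f(25/14) = 127839/2744, f(29/14) = 178603/2744, f(33/14) = 243735/2744.
Sum = Δt · [f(9/14) + f(13/14) + f(17/14) + ...].
Sum ≈ 80.5969.

80.5969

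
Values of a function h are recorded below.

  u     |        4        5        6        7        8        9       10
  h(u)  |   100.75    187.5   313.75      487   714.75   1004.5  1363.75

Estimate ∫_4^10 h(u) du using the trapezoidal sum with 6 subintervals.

3439.75

Δu = 1.
T_6 = (1/2)·[100.75 + 2·187.5 + 2·313.75 + 2·487 + 2·714.75 + 2·1004.5 + 1363.75] = 3439.75.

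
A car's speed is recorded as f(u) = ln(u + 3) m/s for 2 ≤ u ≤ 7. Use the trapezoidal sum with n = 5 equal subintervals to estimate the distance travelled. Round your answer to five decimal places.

9.97035

Δu = (7 − 2)/5 = 1.
f(2) ≈ 1.60944, f(3) ≈ 1.79176, f(4) ≈ 1.94591, f(5) ≈ 2.07944, f(6) ≈ 2.19722, f(7) ≈ 2.30259.
T_5 = (Δu/2)·[f(u_0) + 2f(u_1) + ... + 2f(u_{4}) + f(u_5)].
Sum ≈ 9.97035.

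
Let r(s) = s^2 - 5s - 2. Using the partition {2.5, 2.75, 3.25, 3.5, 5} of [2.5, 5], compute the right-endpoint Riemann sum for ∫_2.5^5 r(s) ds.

Subinterval widths: 0.25, 0.5, 0.25, 1.5.
Right endpoints: 2.75, 3.25, 3.5, 5.
r(2.75) = -8.1875, r(3.25) = -7.6875, r(3.5) = -7.25, r(5) = -2.
Sum = Σ Δs_i · r(s_i).
Sum = -10.703125.

-10.703125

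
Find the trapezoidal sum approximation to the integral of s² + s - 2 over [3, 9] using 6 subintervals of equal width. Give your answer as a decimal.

Δs = (9 − 3)/6 = 1.
f(3) = 10, f(4) = 18, f(5) = 28, f(6) = 40, f(7) = 54, f(8) = 70, f(9) = 88.
T_6 = (Δs/2)·[f(s_0) + 2f(s_1) + ... + 2f(s_{5}) + f(s_6)].
Sum = 259.

259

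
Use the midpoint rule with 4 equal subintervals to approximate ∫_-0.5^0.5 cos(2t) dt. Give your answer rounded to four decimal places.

0.8503

Δt = (0.5 − (-0.5))/4 = 0.25.
Midpoints: -0.375, -0.125, 0.125, 0.375.
f(-0.375) ≈ 0.7317, f(-0.125) ≈ 0.9689, f(0.125) ≈ 0.9689, f(0.375) ≈ 0.7317.
Sum = Δt · [f(-0.375) + f(-0.125) + f(0.125) + f(0.375)].
Sum ≈ 0.8503.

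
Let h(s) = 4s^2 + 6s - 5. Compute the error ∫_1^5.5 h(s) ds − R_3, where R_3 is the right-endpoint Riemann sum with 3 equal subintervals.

Exact integral: ∫_1^5.5 h(s) ds = 285.75.
R_3 = 400.5.
Error = 285.75 − 400.5 = -114.75.

-114.75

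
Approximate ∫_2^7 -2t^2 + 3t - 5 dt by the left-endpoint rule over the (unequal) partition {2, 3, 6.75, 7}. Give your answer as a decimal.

Subinterval widths: 1, 3.75, 0.25.
Left endpoints: 2, 3, 6.75.
f(2) = -7, f(3) = -14, f(6.75) = -75.875.
Sum = Σ Δt_i · f(t_i).
Sum = -78.46875.

-78.46875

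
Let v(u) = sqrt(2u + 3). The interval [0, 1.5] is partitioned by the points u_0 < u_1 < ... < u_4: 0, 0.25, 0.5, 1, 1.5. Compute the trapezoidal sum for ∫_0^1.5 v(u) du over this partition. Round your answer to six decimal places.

Subinterval widths: 0.25, 0.25, 0.5, 0.5.
v(0) ≈ 1.732051, v(0.25) ≈ 1.870829, v(0.5) ≈ 2.000000, v(1) ≈ 2.236068, v(1.5) ≈ 2.449490.
On each subinterval the trapezoid contributes (Δu_i/2)·[v(u_{i-1}) + v(u_i)].
Sum ≈ 3.164620.

3.164620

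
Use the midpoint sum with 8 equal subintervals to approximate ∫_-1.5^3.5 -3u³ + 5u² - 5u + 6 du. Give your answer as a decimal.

-26.015625

Δu = (3.5 − (-1.5))/8 = 0.625.
Midpoints: -1.1875, -0.5625, 0.0625, 0.6875, 1.3125, 1.9375, 2.5625, 3.1875.
f(-1.1875) = 98353/4096, f(-0.5625) = 44763/4096, f(0.0625) = 23373/4096, f(0.6875) = 16183/4096, f(1.3125) = 5193/4096, f(1.9375) = -27597/4096, f(2.5625) = -100187/4096, f(3.1875) = -230577/4096.
Sum = Δu · [f(-1.1875) + f(-0.5625) + f(0.0625) + ...].
Sum = -26.015625.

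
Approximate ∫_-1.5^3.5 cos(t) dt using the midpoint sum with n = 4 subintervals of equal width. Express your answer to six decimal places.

Δt = (3.5 − (-1.5))/4 = 1.25.
Midpoints: -0.875, 0.375, 1.625, 2.875.
f(-0.875) ≈ 0.640997, f(0.375) ≈ 0.930508, f(1.625) ≈ -0.054177, f(2.875) ≈ -0.964674.
Sum = Δt · [f(-0.875) + f(0.375) + f(1.625) + f(2.875)].
Sum ≈ 0.690816.

0.690816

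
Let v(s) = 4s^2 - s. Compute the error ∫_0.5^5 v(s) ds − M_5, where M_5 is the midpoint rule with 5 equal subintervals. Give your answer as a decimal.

Exact integral: ∫_0.5^5 v(s) ds = 154.125.
M_5 = 152.91.
Error = 154.125 − 152.91 = 1.215.

1.215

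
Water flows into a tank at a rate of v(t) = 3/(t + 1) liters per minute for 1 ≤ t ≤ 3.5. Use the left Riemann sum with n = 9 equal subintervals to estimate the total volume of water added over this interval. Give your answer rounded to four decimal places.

Δt = (3.5 − 1)/9 = 5/18.
Left endpoints: 1, 23/18, 14/9, 11/6, 19/9, 43/18, 8/3, 53/18, 29/9.
v(1) = 1.5, v(23/18) = 54/41, v(14/9) = 27/23, v(11/6) = 18/17, v(19/9) = 27/28, v(43/18) = 54/61, v(8/3) = 9/11, v(53/18) = 54/71, v(29/9) = 27/38.
Sum = Δt · [v(1) + v(23/18) + v(14/9) + ...].
Sum ≈ 2.5524.

2.5524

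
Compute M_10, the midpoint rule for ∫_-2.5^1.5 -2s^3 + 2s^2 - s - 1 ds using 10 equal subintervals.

Δs = (1.5 − (-2.5))/10 = 0.4.
Midpoints: -2.3, -1.9, -1.5, -1.1, -0.7, -0.3, 0.1, 0.5, 0.9, 1.3.
f(-2.3) = 36.214, f(-1.9) = 21.838, f(-1.5) = 11.75, f(-1.1) = 5.182, f(-0.7) = 1.366, f(-0.3) = -0.466, f(0.1) = -1.082, f(0.5) = -1.25, f(0.9) = -1.738, f(1.3) = -3.314.
Sum = Δs · [f(-2.3) + f(-1.9) + f(-1.5) + ...].
Sum = 27.4.

27.4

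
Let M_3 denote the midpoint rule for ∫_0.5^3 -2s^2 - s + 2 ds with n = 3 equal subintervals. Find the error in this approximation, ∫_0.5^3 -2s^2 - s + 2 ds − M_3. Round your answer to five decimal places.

Exact integral: ∫_0.5^3 f(s) ds ≈ -17.2916667.
M_3 ≈ -17.0023148.
Error ≈ -17.2916667 − (-17.0023148) ≈ -0.28935.

-0.28935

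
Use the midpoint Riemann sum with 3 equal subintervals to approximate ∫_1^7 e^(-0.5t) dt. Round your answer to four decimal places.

Δt = (7 − 1)/3 = 2.
Midpoints: 2, 4, 6.
f(2) ≈ 0.3679, f(4) ≈ 0.1353, f(6) ≈ 0.0498.
Sum = Δt · [f(2) + f(4) + f(6)].
Sum ≈ 1.1060.

1.1060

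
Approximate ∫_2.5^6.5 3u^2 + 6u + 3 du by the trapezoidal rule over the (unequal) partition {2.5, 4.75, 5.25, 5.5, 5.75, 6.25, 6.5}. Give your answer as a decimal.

Subinterval widths: 2.25, 0.5, 0.25, 0.25, 0.5, 0.25.
f(2.5) = 36.75, f(4.75) = 99.1875, f(5.25) = 117.1875, f(5.5) = 126.75, f(5.75) = 136.6875, f(6.25) = 157.6875, f(6.5) = 168.75.
On each subinterval the trapezoid contributes (Δu_i/2)·[f(u_{i-1}) + f(u_i)].
Sum = 384.84375.

384.84375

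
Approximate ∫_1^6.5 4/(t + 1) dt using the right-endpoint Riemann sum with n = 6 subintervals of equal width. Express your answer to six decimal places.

4.678504

Δt = (6.5 − 1)/6 = 11/12.
Right endpoints: 23/12, 17/6, 3.75, 14/3, 67/12, 6.5.
f(23/12) = 48/35, f(17/6) = 24/23, f(3.75) = 16/19, f(14/3) = 12/17, f(67/12) = 48/79, f(6.5) = 8/15.
Sum = Δt · [f(23/12) + f(17/6) + f(3.75) + ...].
Sum ≈ 4.678504.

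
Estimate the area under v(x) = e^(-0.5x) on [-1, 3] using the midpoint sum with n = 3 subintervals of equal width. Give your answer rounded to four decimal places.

2.7991

Δx = (3 − (-1))/3 = 4/3.
Midpoints: -1/3, 1, 7/3.
v(-1/3) ≈ 1.1814, v(1) ≈ 0.6065, v(7/3) ≈ 0.3114.
Sum = Δx · [v(-1/3) + v(1) + v(7/3)].
Sum ≈ 2.7991.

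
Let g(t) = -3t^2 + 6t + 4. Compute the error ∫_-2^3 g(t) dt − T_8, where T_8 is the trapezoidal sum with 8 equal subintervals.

Exact integral: ∫_-2^3 g(t) dt = 0.
T_8 = -0.9765625.
Error = 0 − (-0.9765625) = 0.9765625.

0.9765625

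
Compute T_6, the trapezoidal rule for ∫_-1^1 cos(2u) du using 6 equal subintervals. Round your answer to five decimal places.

0.87537

Δu = (1 − (-1))/6 = 1/3.
f(-1) ≈ -0.41615, f(-2/3) ≈ 0.23524, f(-1/3) ≈ 0.78589, f(0) ≈ 1.00000, f(1/3) ≈ 0.78589, f(2/3) ≈ 0.23524, f(1) ≈ -0.41615.
T_6 = (Δu/2)·[f(u_0) + 2f(u_1) + ... + 2f(u_{5}) + f(u_6)].
Sum ≈ 0.87537.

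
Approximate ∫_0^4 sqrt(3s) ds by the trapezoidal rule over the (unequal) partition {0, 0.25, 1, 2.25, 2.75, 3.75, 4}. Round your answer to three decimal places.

9.122

Subinterval widths: 0.25, 0.75, 1.25, 0.5, 1, 0.25.
f(0) ≈ 0.000, f(0.25) ≈ 0.866, f(1) ≈ 1.732, f(2.25) ≈ 2.598, f(2.75) ≈ 2.872, f(3.75) ≈ 3.354, f(4) ≈ 3.464.
On each subinterval the trapezoid contributes (Δs_i/2)·[f(s_{i-1}) + f(s_i)].
Sum ≈ 9.122.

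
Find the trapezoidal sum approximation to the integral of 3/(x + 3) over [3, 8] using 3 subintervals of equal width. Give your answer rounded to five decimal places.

Δx = (8 − 3)/3 = 5/3.
f(3) = 0.5, f(14/3) = 9/23, f(19/3) = 9/28, f(8) = 3/11.
T_3 = (Δx/2)·[f(x_0) + 2f(x_1) + 2f(x_2) + f(x_3)].
Sum ≈ 1.83183.

1.83183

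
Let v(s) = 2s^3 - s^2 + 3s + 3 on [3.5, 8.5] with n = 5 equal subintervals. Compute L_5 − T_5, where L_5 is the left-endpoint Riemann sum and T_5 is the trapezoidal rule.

-548.75

L_5 = 1930.
T_5 = 2478.75.
L_5 − T_5 = -548.75.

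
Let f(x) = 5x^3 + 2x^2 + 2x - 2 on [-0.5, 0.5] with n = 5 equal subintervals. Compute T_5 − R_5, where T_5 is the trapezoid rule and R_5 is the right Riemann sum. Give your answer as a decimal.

T_5 = -1.82.
R_5 = -1.495.
T_5 − R_5 = -0.325.

-0.325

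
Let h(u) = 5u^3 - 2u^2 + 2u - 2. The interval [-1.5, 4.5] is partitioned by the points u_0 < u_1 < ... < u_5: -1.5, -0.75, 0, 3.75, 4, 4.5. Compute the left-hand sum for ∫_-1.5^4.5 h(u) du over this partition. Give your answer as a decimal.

Subinterval widths: 0.75, 0.75, 3.75, 0.25, 0.5.
Left endpoints: -1.5, -0.75, 0, 3.75, 4.
h(-1.5) = -26.375, h(-0.75) = -6.734375, h(0) = -2, h(3.75) = 241.046875, h(4) = 294.
Sum = Σ Δu_i · h(u_i).
Sum = 174.9296875.

174.9296875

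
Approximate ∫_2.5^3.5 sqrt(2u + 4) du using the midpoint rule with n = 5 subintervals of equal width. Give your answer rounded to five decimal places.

3.16101

Δu = (3.5 − 2.5)/5 = 0.2.
Midpoints: 2.6, 2.8, 3, 3.2, 3.4.
f(2.6) ≈ 3.03315, f(2.8) ≈ 3.09839, f(3) ≈ 3.16228, f(3.2) ≈ 3.22490, f(3.4) ≈ 3.28634.
Sum = Δu · [f(2.6) + f(2.8) + f(3) + f(3.2) + f(3.4)].
Sum ≈ 3.16101.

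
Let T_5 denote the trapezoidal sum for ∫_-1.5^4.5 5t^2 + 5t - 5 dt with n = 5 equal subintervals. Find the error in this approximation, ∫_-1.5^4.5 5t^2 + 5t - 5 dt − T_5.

-7.2

Exact integral: ∫_-1.5^4.5 f(t) dt = 172.5.
T_5 = 179.7.
Error = 172.5 − 179.7 = -7.2.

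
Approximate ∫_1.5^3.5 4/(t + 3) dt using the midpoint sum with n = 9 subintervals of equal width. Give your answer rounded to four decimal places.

1.4707

Δt = (3.5 − 1.5)/9 = 2/9.
Midpoints: 29/18, 11/6, 37/18, 41/18, 2.5, 49/18, 53/18, 19/6, 61/18.
f(29/18) = 72/83, f(11/6) = 24/29, f(37/18) = 72/91, f(41/18) = 72/95, f(2.5) = 8/11, f(49/18) = 72/103, f(53/18) = 72/107, f(19/6) = 24/37, f(61/18) = 72/115.
Sum = Δt · [f(29/18) + f(11/6) + f(37/18) + ...].
Sum ≈ 1.4707.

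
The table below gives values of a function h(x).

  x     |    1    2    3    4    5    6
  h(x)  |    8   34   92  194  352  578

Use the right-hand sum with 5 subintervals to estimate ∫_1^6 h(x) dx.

1250

Δx = 1.
Sum = 1·[34 + 92 + 194 + 352 + 578] = 1250.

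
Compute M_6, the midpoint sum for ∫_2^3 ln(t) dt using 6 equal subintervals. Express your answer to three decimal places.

0.910

Δt = (3 − 2)/6 = 1/6.
Midpoints: 25/12, 2.25, 29/12, 31/12, 2.75, 35/12.
f(25/12) ≈ 0.734, f(2.25) ≈ 0.811, f(29/12) ≈ 0.882, f(31/12) ≈ 0.949, f(2.75) ≈ 1.012, f(35/12) ≈ 1.070.
Sum = Δt · [f(25/12) + f(2.25) + f(29/12) + ...].
Sum ≈ 0.910.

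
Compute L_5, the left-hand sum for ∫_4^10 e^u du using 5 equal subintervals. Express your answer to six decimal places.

Δu = (10 − 4)/5 = 1.2.
Left endpoints: 4, 5.2, 6.4, 7.6, 8.8.
f(4) ≈ 54.598150, f(5.2) ≈ 181.272242, f(6.4) ≈ 601.845038, f(7.6) ≈ 1998.195895, f(8.8) ≈ 6634.244006.
Sum = Δu · [f(4) + f(5.2) + f(6.4) + f(7.6) + f(8.8)].
Sum ≈ 11364.186397.

11364.186397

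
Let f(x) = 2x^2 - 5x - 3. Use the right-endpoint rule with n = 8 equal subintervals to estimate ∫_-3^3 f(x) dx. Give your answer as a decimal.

7.875

Δx = (3 − (-3))/8 = 0.75.
Right endpoints: -2.25, -1.5, -0.75, 0, 0.75, 1.5, 2.25, 3.
f(-2.25) = 18.375, f(-1.5) = 9, f(-0.75) = 1.875, f(0) = -3, f(0.75) = -5.625, f(1.5) = -6, f(2.25) = -4.125, f(3) = 0.
Sum = Δx · [f(-2.25) + f(-1.5) + f(-0.75) + ...].
Sum = 7.875.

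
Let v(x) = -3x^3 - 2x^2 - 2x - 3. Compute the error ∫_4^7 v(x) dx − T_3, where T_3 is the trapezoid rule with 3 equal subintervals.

25.75

Exact integral: ∫_4^7 v(x) dx = -1836.75.
T_3 = -1862.5.
Error = -1836.75 − (-1862.5) = 25.75.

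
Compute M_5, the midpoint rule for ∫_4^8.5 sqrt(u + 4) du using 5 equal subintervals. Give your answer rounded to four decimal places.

14.3790

Δu = (8.5 − 4)/5 = 0.9.
Midpoints: 4.45, 5.35, 6.25, 7.15, 8.05.
f(4.45) ≈ 2.9069, f(5.35) ≈ 3.0578, f(6.25) ≈ 3.2016, f(7.15) ≈ 3.3392, f(8.05) ≈ 3.4713.
Sum = Δu · [f(4.45) + f(5.35) + f(6.25) + f(7.15) + f(8.05)].
Sum ≈ 14.3790.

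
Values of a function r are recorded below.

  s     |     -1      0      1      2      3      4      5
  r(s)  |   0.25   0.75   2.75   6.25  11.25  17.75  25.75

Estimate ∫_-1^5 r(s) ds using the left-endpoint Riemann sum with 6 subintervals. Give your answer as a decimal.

39

Δs = 1.
Sum = 1·[0.25 + 0.75 + 2.75 + 6.25 + 11.25 + 17.75] = 39.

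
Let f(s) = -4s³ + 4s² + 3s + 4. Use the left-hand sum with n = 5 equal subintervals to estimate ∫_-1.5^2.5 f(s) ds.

31.68

Δs = (2.5 − (-1.5))/5 = 0.8.
Left endpoints: -1.5, -0.7, 0.1, 0.9, 1.7.
f(-1.5) = 22, f(-0.7) = 5.232, f(0.1) = 4.336, f(0.9) = 7.024, f(1.7) = 1.008.
Sum = Δs · [f(-1.5) + f(-0.7) + f(0.1) + f(0.9) + f(1.7)].
Sum = 31.68.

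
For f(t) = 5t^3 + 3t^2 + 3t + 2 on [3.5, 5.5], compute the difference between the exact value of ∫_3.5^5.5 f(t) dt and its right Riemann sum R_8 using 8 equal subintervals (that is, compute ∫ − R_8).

-86.15625

Exact integral: ∫_3.5^5.5 f(t) dt = 1110.75.
R_8 = 1196.90625.
Error = 1110.75 − 1196.90625 = -86.15625.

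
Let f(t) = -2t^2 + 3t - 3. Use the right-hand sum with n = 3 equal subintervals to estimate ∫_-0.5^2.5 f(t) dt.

-13

Δt = (2.5 − (-0.5))/3 = 1.
Right endpoints: 0.5, 1.5, 2.5.
f(0.5) = -2, f(1.5) = -3, f(2.5) = -8.
Sum = Δt · [f(0.5) + f(1.5) + f(2.5)].
Sum = -13.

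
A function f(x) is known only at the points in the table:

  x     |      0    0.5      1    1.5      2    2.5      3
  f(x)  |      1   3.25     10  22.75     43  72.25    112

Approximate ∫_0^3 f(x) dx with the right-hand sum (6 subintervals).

Δx = 0.5.
Sum = 0.5·[3.25 + 10 + 22.75 + 43 + 72.25 + 112] = 131.625.

131.625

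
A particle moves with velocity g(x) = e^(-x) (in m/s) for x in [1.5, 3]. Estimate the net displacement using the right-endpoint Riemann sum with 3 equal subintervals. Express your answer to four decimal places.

0.1336

Δx = (3 − 1.5)/3 = 0.5.
Right endpoints: 2, 2.5, 3.
g(2) ≈ 0.1353, g(2.5) ≈ 0.0821, g(3) ≈ 0.0498.
Sum = Δx · [g(2) + g(2.5) + g(3)].
Sum ≈ 0.1336.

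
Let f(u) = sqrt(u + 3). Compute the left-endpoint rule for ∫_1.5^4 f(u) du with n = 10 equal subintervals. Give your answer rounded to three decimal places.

5.917

Δu = (4 − 1.5)/10 = 0.25.
Left endpoints: 1.5, 1.75, 2, 2.25, 2.5, 2.75, 3, 3.25, 3.5, 3.75.
f(1.5) ≈ 2.121, f(1.75) ≈ 2.179, f(2) ≈ 2.236, f(2.25) ≈ 2.291, f(2.5) ≈ 2.345, f(2.75) ≈ 2.398, f(3) ≈ 2.449, f(3.25) ≈ 2.500, f(3.5) ≈ 2.550, f(3.75) ≈ 2.598.
Sum = Δu · [f(1.5) + f(1.75) + f(2) + ...].
Sum ≈ 5.917.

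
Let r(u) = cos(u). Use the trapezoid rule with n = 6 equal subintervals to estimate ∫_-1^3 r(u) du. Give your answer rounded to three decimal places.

Δu = (3 − (-1))/6 = 2/3.
r(-1) ≈ 0.540, r(-1/3) ≈ 0.945, r(1/3) ≈ 0.945, r(1) ≈ 0.540, r(5/3) ≈ -0.096, r(7/3) ≈ -0.691, r(3) ≈ -0.990.
T_6 = (Δu/2)·[r(u_0) + 2r(u_1) + ... + 2r(u_{5}) + r(u_6)].
Sum ≈ 0.946.

0.946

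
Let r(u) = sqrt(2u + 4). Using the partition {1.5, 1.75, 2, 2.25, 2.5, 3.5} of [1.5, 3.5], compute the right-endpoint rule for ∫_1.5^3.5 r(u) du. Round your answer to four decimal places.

Subinterval widths: 0.25, 0.25, 0.25, 0.25, 1.
Right endpoints: 1.75, 2, 2.25, 2.5, 3.5.
r(1.75) ≈ 2.7386, r(2) ≈ 2.8284, r(2.25) ≈ 2.9155, r(2.5) ≈ 3.0000, r(3.5) ≈ 3.3166.
Sum = Σ Δu_i · r(u_i).
Sum ≈ 6.1873.

6.1873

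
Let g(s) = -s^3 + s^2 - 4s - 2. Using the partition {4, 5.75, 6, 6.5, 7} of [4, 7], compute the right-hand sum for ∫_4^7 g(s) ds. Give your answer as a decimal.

Subinterval widths: 1.75, 0.25, 0.5, 0.5.
Right endpoints: 5.75, 6, 6.5, 7.
g(5.75) = -182.046875, g(6) = -206, g(6.5) = -260.375, g(7) = -324.
Sum = Σ Δs_i · g(s_i).
Sum = -662.26953125.

-662.26953125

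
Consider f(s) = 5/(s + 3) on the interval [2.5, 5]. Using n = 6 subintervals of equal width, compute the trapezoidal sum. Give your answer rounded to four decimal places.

1.8747

Δs = (5 − 2.5)/6 = 5/12.
f(2.5) = 10/11, f(35/12) = 60/71, f(10/3) = 15/19, f(3.75) = 20/27, f(25/6) = 30/43, f(55/12) = 60/91, f(5) = 0.625.
T_6 = (Δs/2)·[f(s_0) + 2f(s_1) + ... + 2f(s_{5}) + f(s_6)].
Sum ≈ 1.8747.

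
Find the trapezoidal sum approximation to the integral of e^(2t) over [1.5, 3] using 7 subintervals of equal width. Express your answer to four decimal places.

194.5964

Δt = (3 − 1.5)/7 = 3/14.
f(1.5) ≈ 20.0855, f(12/7) ≈ 30.8326, f(27/14) ≈ 47.3299, f(15/7) ≈ 72.6544, f(33/14) ≈ 111.5291, f(18/7) ≈ 171.2042, f(39/14) ≈ 262.8093, f(3) ≈ 403.4288.
T_7 = (Δt/2)·[f(t_0) + 2f(t_1) + ... + 2f(t_{6}) + f(t_7)].
Sum ≈ 194.5964.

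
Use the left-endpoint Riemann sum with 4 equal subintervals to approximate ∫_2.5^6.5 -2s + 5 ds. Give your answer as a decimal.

-12

Δs = (6.5 − 2.5)/4 = 1.
Left endpoints: 2.5, 3.5, 4.5, 5.5.
f(2.5) = 0, f(3.5) = -2, f(4.5) = -4, f(5.5) = -6.
Sum = Δs · [f(2.5) + f(3.5) + f(4.5) + f(5.5)].
Sum = -12.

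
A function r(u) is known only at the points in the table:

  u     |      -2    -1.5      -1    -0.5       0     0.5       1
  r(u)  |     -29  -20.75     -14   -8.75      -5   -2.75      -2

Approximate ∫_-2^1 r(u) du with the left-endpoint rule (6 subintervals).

Δu = 0.5.
Sum = 0.5·[(-29) + (-20.75) + (-14) + (-8.75) + (-5) + (-2.75)] = -40.125.

-40.125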